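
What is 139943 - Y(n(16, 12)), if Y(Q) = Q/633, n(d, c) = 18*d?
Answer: 29527877/211 ≈ 1.3994e+5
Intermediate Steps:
Y(Q) = Q/633 (Y(Q) = Q*(1/633) = Q/633)
139943 - Y(n(16, 12)) = 139943 - 18*16/633 = 139943 - 288/633 = 139943 - 1*96/211 = 139943 - 96/211 = 29527877/211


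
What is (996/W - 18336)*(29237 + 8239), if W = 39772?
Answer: -6832421912124/9943 ≈ -6.8716e+8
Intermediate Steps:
(996/W - 18336)*(29237 + 8239) = (996/39772 - 18336)*(29237 + 8239) = (996*(1/39772) - 18336)*37476 = (249/9943 - 18336)*37476 = -182314599/9943*37476 = -6832421912124/9943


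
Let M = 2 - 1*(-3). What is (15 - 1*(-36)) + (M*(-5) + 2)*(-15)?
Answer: 396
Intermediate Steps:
M = 5 (M = 2 + 3 = 5)
(15 - 1*(-36)) + (M*(-5) + 2)*(-15) = (15 - 1*(-36)) + (5*(-5) + 2)*(-15) = (15 + 36) + (-25 + 2)*(-15) = 51 - 23*(-15) = 51 + 345 = 396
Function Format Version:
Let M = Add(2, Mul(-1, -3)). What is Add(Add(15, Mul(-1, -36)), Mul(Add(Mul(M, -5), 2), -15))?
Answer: 396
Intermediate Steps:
M = 5 (M = Add(2, 3) = 5)
Add(Add(15, Mul(-1, -36)), Mul(Add(Mul(M, -5), 2), -15)) = Add(Add(15, Mul(-1, -36)), Mul(Add(Mul(5, -5), 2), -15)) = Add(Add(15, 36), Mul(Add(-25, 2), -15)) = Add(51, Mul(-23, -15)) = Add(51, 345) = 396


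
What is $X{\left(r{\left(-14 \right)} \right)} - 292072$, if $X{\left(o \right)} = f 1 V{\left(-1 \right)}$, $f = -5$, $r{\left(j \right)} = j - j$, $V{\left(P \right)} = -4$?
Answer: $-292052$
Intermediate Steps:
$r{\left(j \right)} = 0$
$X{\left(o \right)} = 20$ ($X{\left(o \right)} = \left(-5\right) 1 \left(-4\right) = \left(-5\right) \left(-4\right) = 20$)
$X{\left(r{\left(-14 \right)} \right)} - 292072 = 20 - 292072 = -292052$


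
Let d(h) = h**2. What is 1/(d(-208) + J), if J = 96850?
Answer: 1/140114 ≈ 7.1370e-6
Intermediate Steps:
1/(d(-208) + J) = 1/((-208)**2 + 96850) = 1/(43264 + 96850) = 1/140114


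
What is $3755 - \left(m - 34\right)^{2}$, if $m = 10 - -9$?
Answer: $3530$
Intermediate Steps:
$m = 19$ ($m = 10 + 9 = 19$)
$3755 - \left(m - 34\right)^{2} = 3755 - \left(19 - 34\right)^{2} = 3755 - \left(-15\right)^{2} = 3755 - 225 = 3530$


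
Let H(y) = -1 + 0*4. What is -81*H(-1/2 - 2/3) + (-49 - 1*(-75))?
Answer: 107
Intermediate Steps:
H(y) = -1 (H(y) = -1 + 0 = -1)
-81*H(-1/2 - 2/3) + (-49 - 1*(-75)) = -81*(-1) + (-49 - 1*(-75)) = 81 + (-49 + 75) = 81 + 26 = 107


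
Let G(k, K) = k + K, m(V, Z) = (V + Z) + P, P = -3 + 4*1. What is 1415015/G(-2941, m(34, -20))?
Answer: -202145/418 ≈ -483.60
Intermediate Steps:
P = 1 (P = -3 + 4 = 1)
m(V, Z) = 1 + V + Z (m(V, Z) = (V + Z) + 1 = 1 + V + Z)
G(k, K) = K + k
1415015/G(-2941, m(34, -20)) = 1415015/((1 + 34 - 20) - 2941) = 1415015/(15 - 2941) = 1415015/(-2926) = 1415015*(-1/2926) = -202145/418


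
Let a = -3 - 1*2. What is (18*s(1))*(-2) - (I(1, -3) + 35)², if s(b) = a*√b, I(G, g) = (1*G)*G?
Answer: -1116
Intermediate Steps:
I(G, g) = G² (I(G, g) = G*G = G²)
a = -5 (a = -3 - 2 = -5)
s(b) = -5*√b
(18*s(1))*(-2) - (I(1, -3) + 35)² = (18*(-5*√1))*(-2) - (1² + 35)² = (18*(-5*1))*(-2) - (1 + 35)² = (18*(-5))*(-2) - 1*36² = -90*(-2) - 1*1296 = 180 - 1296 = -1116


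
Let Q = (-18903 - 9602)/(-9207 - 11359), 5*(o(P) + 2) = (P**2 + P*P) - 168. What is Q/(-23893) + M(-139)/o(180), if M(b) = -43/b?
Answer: -37599381530/1103457773432651 ≈ -3.4074e-5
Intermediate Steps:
o(P) = -178/5 + 2*P**2/5 (o(P) = -2 + ((P**2 + P*P) - 168)/5 = -2 + ((P**2 + P**2) - 168)/5 = -2 + (2*P**2 - 168)/5 = -2 + (-168 + 2*P**2)/5 = -2 + (-168/5 + 2*P**2/5) = -178/5 + 2*P**2/5)
Q = 28505/20566 (Q = -28505/(-20566) = -28505*(-1/20566) = 28505/20566 ≈ 1.3860)
Q/(-23893) + M(-139)/o(180) = (28505/20566)/(-23893) + (-43/(-139))/(-178/5 + (2/5)*180**2) = (28505/20566)*(-1/23893) + (-43*(-1/139))/(-178/5 + (2/5)*32400) = -28505/491383438 + 43/(139*(-178/5 + 12960)) = -28505/491383438 + 43/(139*(64622/5)) = -28505/491383438 + (43/139)*(5/64622) = -28505/491383438 + 215/8982458 = -37599381530/1103457773432651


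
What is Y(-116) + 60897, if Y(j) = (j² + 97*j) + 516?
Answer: 63617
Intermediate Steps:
Y(j) = 516 + j² + 97*j
Y(-116) + 60897 = (516 + (-116)² + 97*(-116)) + 60897 = (516 + 13456 - 11252) + 60897 = 2720 + 60897 = 63617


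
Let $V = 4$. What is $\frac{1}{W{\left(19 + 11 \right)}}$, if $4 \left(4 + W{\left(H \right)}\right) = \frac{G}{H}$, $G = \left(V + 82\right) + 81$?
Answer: $- \frac{120}{313} \approx -0.38339$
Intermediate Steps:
$G = 167$ ($G = \left(4 + 82\right) + 81 = 86 + 81 = 167$)
$W{\left(H \right)} = -4 + \frac{167}{4 H}$ ($W{\left(H \right)} = -4 + \frac{167 \frac{1}{H}}{4} = -4 + \frac{167}{4 H}$)
$\frac{1}{W{\left(19 + 11 \right)}} = \frac{1}{-4 + \frac{167}{4 \left(19 + 11\right)}} = \frac{1}{-4 + \frac{167}{4 \cdot 30}} = \frac{1}{-4 + \frac{167}{4} \cdot \frac{1}{30}} = \frac{1}{-4 + \frac{167}{120}} = \frac{1}{- \frac{313}{120}} = - \frac{120}{313}$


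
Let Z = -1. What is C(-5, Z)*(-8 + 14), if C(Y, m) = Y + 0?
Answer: -30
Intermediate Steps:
C(Y, m) = Y
C(-5, Z)*(-8 + 14) = -5*(-8 + 14) = -5*6 = -30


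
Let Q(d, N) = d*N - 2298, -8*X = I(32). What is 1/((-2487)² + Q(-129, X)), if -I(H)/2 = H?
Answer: 1/6181839 ≈ 1.6176e-7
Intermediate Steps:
I(H) = -2*H
X = 8 (X = -(-1)*32/4 = -⅛*(-64) = 8)
Q(d, N) = -2298 + N*d (Q(d, N) = N*d - 2298 = -2298 + N*d)
1/((-2487)² + Q(-129, X)) = 1/((-2487)² + (-2298 + 8*(-129))) = 1/(6185169 + (-2298 - 1032)) = 1/(6185169 - 3330) = 1/6181839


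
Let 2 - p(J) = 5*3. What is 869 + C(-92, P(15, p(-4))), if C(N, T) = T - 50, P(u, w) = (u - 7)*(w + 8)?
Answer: 779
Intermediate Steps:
p(J) = -13 (p(J) = 2 - 5*3 = 2 - 1*15 = 2 - 15 = -13)
P(u, w) = (-7 + u)*(8 + w)
C(N, T) = -50 + T
869 + C(-92, P(15, p(-4))) = 869 + (-50 + (-56 - 7*(-13) + 8*15 + 15*(-13))) = 869 + (-50 + (-56 + 91 + 120 - 195)) = 869 + (-50 - 40) = 869 - 90 = 779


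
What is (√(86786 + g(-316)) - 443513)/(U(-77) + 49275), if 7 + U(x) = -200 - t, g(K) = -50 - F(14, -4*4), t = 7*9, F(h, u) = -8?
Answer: -443513/49005 + 2*√21686/49005 ≈ -9.0444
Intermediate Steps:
t = 63
g(K) = -42 (g(K) = -50 - 1*(-8) = -50 + 8 = -42)
U(x) = -270 (U(x) = -7 + (-200 - 1*63) = -7 + (-200 - 63) = -7 - 263 = -270)
(√(86786 + g(-316)) - 443513)/(U(-77) + 49275) = (√(86786 - 42) - 443513)/(-270 + 49275) = (√86744 - 443513)/49005 = (2*√21686 - 443513)*(1/49005) = (-443513 + 2*√21686)*(1/49005) = -443513/49005 + 2*√21686/49005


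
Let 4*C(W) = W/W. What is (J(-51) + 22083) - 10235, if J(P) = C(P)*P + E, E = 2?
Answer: 47349/4 ≈ 11837.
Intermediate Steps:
C(W) = ¼ (C(W) = (W/W)/4 = (¼)*1 = ¼)
J(P) = 2 + P/4 (J(P) = P/4 + 2 = 2 + P/4)
(J(-51) + 22083) - 10235 = ((2 + (¼)*(-51)) + 22083) - 10235 = ((2 - 51/4) + 22083) - 10235 = (-43/4 + 22083) - 10235 = 88289/4 - 10235 = 47349/4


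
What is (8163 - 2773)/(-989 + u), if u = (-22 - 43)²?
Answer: 2695/1618 ≈ 1.6656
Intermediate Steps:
u = 4225 (u = (-65)² = 4225)
(8163 - 2773)/(-989 + u) = (8163 - 2773)/(-989 + 4225) = 5390/3236 = 5390*(1/3236) = 2695/1618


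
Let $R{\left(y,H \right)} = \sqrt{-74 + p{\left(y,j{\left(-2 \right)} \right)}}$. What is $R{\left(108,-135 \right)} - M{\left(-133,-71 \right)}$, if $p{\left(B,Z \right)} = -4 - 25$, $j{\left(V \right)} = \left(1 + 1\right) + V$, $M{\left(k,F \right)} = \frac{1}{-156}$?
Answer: $\frac{1}{156} + i \sqrt{103} \approx 0.0064103 + 10.149 i$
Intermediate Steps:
$M{\left(k,F \right)} = - \frac{1}{156}$
$j{\left(V \right)} = 2 + V$
$p{\left(B,Z \right)} = -29$ ($p{\left(B,Z \right)} = -4 - 25 = -29$)
$R{\left(y,H \right)} = i \sqrt{103}$ ($R{\left(y,H \right)} = \sqrt{-74 - 29} = \sqrt{-103} = i \sqrt{103}$)
$R{\left(108,-135 \right)} - M{\left(-133,-71 \right)} = i \sqrt{103} - - \frac{1}{156} = i \sqrt{103} + \frac{1}{156} = \frac{1}{156} + i \sqrt{103}$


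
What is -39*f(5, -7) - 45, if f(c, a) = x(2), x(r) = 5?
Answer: -240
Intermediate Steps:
f(c, a) = 5
-39*f(5, -7) - 45 = -39*5 - 45 = -195 - 45 = -240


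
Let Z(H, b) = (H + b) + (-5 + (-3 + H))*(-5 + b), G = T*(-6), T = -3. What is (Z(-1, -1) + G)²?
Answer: 4900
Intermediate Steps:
G = 18 (G = -3*(-6) = 18)
Z(H, b) = H + b + (-8 + H)*(-5 + b) (Z(H, b) = (H + b) + (-8 + H)*(-5 + b) = H + b + (-8 + H)*(-5 + b))
(Z(-1, -1) + G)² = ((40 - 7*(-1) - 4*(-1) - 1*(-1)) + 18)² = ((40 + 7 + 4 + 1) + 18)² = (52 + 18)² = 70² = 4900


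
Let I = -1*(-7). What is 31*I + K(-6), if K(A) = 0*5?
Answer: 217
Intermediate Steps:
I = 7
K(A) = 0
31*I + K(-6) = 31*7 + 0 = 217 + 0 = 217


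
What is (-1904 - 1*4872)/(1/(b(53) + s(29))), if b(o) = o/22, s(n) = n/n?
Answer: -23100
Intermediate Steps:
s(n) = 1
b(o) = o/22 (b(o) = o*(1/22) = o/22)
(-1904 - 1*4872)/(1/(b(53) + s(29))) = (-1904 - 1*4872)/(1/((1/22)*53 + 1)) = (-1904 - 4872)/(1/(53/22 + 1)) = -6776/(1/(75/22)) = -6776/22/75 = -6776*75/22 = -23100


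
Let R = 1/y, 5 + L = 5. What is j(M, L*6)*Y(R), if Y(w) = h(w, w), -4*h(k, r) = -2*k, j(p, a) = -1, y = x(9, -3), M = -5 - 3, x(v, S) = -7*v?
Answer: 1/126 ≈ 0.0079365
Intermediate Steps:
L = 0 (L = -5 + 5 = 0)
M = -8
y = -63 (y = -7*9 = -63)
R = -1/63 (R = 1/(-63) = -1/63 ≈ -0.015873)
h(k, r) = k/2 (h(k, r) = -(-1)*k/2 = k/2)
Y(w) = w/2
j(M, L*6)*Y(R) = -(-1)/(2*63) = -1*(-1/126) = 1/126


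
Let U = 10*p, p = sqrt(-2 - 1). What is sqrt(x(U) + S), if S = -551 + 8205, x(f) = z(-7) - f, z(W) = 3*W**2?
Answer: sqrt(7801 - 10*I*sqrt(3)) ≈ 88.323 - 0.0981*I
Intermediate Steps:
p = I*sqrt(3) (p = sqrt(-3) = I*sqrt(3) ≈ 1.732*I)
U = 10*I*sqrt(3) (U = 10*(I*sqrt(3)) = 10*I*sqrt(3) ≈ 17.32*I)
x(f) = 147 - f (x(f) = 3*(-7)**2 - f = 3*49 - f = 147 - f)
S = 7654
sqrt(x(U) + S) = sqrt((147 - 10*I*sqrt(3)) + 7654) = sqrt(7801 - 10*I*sqrt(3))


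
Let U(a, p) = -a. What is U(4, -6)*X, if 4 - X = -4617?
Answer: -18484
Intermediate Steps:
X = 4621 (X = 4 - 1*(-4617) = 4 + 4617 = 4621)
U(4, -6)*X = -1*4*4621 = -4*4621 = -18484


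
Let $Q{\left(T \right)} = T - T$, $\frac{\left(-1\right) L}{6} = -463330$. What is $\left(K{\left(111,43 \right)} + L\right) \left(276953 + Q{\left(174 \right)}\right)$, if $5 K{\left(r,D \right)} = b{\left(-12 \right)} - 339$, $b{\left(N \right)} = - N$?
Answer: $\frac{3849528441069}{5} \approx 7.6991 \cdot 10^{11}$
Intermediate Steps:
$L = 2779980$ ($L = \left(-6\right) \left(-463330\right) = 2779980$)
$K{\left(r,D \right)} = - \frac{327}{5}$ ($K{\left(r,D \right)} = \frac{\left(-1\right) \left(-12\right) - 339}{5} = \frac{12 - 339}{5} = \frac{1}{5} \left(-327\right) = - \frac{327}{5}$)
$Q{\left(T \right)} = 0$
$\left(K{\left(111,43 \right)} + L\right) \left(276953 + Q{\left(174 \right)}\right) = \left(- \frac{327}{5} + 2779980\right) \left(276953 + 0\right) = \frac{13899573}{5} \cdot 276953 = \frac{3849528441069}{5}$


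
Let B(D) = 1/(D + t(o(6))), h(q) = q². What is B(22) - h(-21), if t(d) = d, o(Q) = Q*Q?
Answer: -25577/58 ≈ -440.98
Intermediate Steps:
o(Q) = Q²
B(D) = 1/(36 + D) (B(D) = 1/(D + 6²) = 1/(D + 36) = 1/(36 + D))
B(22) - h(-21) = 1/(36 + 22) - 1*(-21)² = 1/58 - 1*441 = 1/58 - 441 = -25577/58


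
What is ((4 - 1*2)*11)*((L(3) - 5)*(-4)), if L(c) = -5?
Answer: 880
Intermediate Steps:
((4 - 1*2)*11)*((L(3) - 5)*(-4)) = ((4 - 1*2)*11)*((-5 - 5)*(-4)) = ((4 - 2)*11)*(-10*(-4)) = (2*11)*40 = 22*40 = 880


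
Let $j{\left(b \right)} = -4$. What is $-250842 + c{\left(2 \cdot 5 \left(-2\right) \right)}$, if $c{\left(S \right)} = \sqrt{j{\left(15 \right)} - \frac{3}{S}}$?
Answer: $-250842 + \frac{i \sqrt{385}}{10} \approx -2.5084 \cdot 10^{5} + 1.9621 i$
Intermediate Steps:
$c{\left(S \right)} = \sqrt{-4 - \frac{3}{S}}$
$-250842 + c{\left(2 \cdot 5 \left(-2\right) \right)} = -250842 + \sqrt{-4 - \frac{3}{2 \cdot 5 \left(-2\right)}} = -250842 + \sqrt{-4 - \frac{3}{10 \left(-2\right)}} = -250842 + \sqrt{-4 - \frac{3}{-20}} = -250842 + \sqrt{-4 - - \frac{3}{20}} = -250842 + \sqrt{-4 + \frac{3}{20}} = -250842 + \sqrt{- \frac{77}{20}} = -250842 + \frac{i \sqrt{385}}{10}$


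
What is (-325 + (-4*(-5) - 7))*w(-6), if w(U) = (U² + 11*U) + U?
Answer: 11232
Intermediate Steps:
w(U) = U² + 12*U
(-325 + (-4*(-5) - 7))*w(-6) = (-325 + (-4*(-5) - 7))*(-6*(12 - 6)) = (-325 + (20 - 7))*(-6*6) = (-325 + 13)*(-36) = -312*(-36) = 11232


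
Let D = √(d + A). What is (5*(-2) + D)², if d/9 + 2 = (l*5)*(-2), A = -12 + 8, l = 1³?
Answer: -12 - 80*I*√7 ≈ -12.0 - 211.66*I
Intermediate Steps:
l = 1
A = -4
d = -108 (d = -18 + 9*((1*5)*(-2)) = -18 + 9*(5*(-2)) = -18 + 9*(-10) = -18 - 90 = -108)
D = 4*I*√7 (D = √(-108 - 4) = √(-112) = 4*I*√7 ≈ 10.583*I)
(5*(-2) + D)² = (5*(-2) + 4*I*√7)² = (-10 + 4*I*√7)²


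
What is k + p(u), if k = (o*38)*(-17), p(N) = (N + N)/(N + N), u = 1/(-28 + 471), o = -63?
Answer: 40699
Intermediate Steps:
u = 1/443 ≈ 0.0022573
p(N) = 1 (p(N) = (2*N)/((2*N)) = (2*N)*(1/(2*N)) = 1)
k = 40698 (k = -63*38*(-17) = -2394*(-17) = 40698)
k + p(u) = 40698 + 1 = 40699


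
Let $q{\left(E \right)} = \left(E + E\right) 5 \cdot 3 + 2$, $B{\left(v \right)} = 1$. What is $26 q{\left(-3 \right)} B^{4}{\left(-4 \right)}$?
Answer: $-2288$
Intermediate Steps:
$q{\left(E \right)} = 2 + 30 E$ ($q{\left(E \right)} = 2 E 5 \cdot 3 + 2 = 10 E 3 + 2 = 30 E + 2 = 2 + 30 E$)
$26 q{\left(-3 \right)} B^{4}{\left(-4 \right)} = 26 \left(2 + 30 \left(-3\right)\right) 1^{4} = 26 \left(2 - 90\right) 1 = 26 \left(-88\right) 1 = \left(-2288\right) 1 = -2288$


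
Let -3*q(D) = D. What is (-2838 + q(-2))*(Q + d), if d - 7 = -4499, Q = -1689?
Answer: 52612672/3 ≈ 1.7538e+7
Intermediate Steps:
d = -4492 (d = 7 - 4499 = -4492)
q(D) = -D/3
(-2838 + q(-2))*(Q + d) = (-2838 - ⅓*(-2))*(-1689 - 4492) = (-2838 + ⅔)*(-6181) = -8512/3*(-6181) = 52612672/3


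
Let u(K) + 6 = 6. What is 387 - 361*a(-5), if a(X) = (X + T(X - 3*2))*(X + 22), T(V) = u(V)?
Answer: 31072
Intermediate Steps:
u(K) = 0 (u(K) = -6 + 6 = 0)
T(V) = 0
a(X) = X*(22 + X) (a(X) = (X + 0)*(X + 22) = X*(22 + X))
387 - 361*a(-5) = 387 - (-1805)*(22 - 5) = 387 - (-1805)*17 = 387 - 361*(-85) = 387 + 30685 = 31072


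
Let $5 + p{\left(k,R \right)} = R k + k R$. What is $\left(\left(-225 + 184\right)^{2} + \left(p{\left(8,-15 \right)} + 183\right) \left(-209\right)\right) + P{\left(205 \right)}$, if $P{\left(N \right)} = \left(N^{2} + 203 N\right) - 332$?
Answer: $97947$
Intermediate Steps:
$p{\left(k,R \right)} = -5 + 2 R k$ ($p{\left(k,R \right)} = -5 + \left(R k + k R\right) = -5 + \left(R k + R k\right) = -5 + 2 R k$)
$P{\left(N \right)} = -332 + N^{2} + 203 N$
$\left(\left(-225 + 184\right)^{2} + \left(p{\left(8,-15 \right)} + 183\right) \left(-209\right)\right) + P{\left(205 \right)} = \left(\left(-225 + 184\right)^{2} + \left(\left(-5 + 2 \left(-15\right) 8\right) + 183\right) \left(-209\right)\right) + \left(-332 + 205^{2} + 203 \cdot 205\right) = \left(\left(-41\right)^{2} + \left(\left(-5 - 240\right) + 183\right) \left(-209\right)\right) + \left(-332 + 42025 + 41615\right) = \left(1681 + \left(-245 + 183\right) \left(-209\right)\right) + 83308 = \left(1681 - -12958\right) + 83308 = \left(1681 + 12958\right) + 83308 = 14639 + 83308 = 97947$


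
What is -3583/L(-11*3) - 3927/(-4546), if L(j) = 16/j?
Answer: 268788663/36368 ≈ 7390.8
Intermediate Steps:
-3583/L(-11*3) - 3927/(-4546) = -3583/(16/((-11*3))) - 3927/(-4546) = -3583/(16/(-33)) - 3927*(-1/4546) = -3583/(16*(-1/33)) + 3927/4546 = -3583/(-16/33) + 3927/4546 = -3583*(-33/16) + 3927/4546 = 118239/16 + 3927/4546 = 268788663/36368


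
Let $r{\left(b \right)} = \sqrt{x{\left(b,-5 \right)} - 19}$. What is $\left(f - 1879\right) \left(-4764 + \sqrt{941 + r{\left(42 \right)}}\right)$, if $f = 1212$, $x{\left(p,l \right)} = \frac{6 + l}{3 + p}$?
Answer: $3177588 - \frac{667 \sqrt{211725 + 15 i \sqrt{4270}}}{15} \approx 3.1571 \cdot 10^{6} - 47.361 i$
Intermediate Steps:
$x{\left(p,l \right)} = \frac{6 + l}{3 + p}$
$r{\left(b \right)} = \sqrt{-19 + \frac{1}{3 + b}}$ ($r{\left(b \right)} = \sqrt{\frac{6 - 5}{3 + b} - 19} = \sqrt{\frac{1}{3 + b} 1 - 19} = \sqrt{\frac{1}{3 + b} - 19} = \sqrt{-19 + \frac{1}{3 + b}}$)
$\left(f - 1879\right) \left(-4764 + \sqrt{941 + r{\left(42 \right)}}\right) = \left(1212 - 1879\right) \left(-4764 + \sqrt{941 + \sqrt{\frac{-56 - 798}{3 + 42}}}\right) = - 667 \left(-4764 + \sqrt{941 + \sqrt{\frac{-56 - 798}{45}}}\right) = - 667 \left(-4764 + \sqrt{941 + \sqrt{\frac{1}{45} \left(-854\right)}}\right) = - 667 \left(-4764 + \sqrt{941 + \sqrt{- \frac{854}{45}}}\right) = - 667 \left(-4764 + \sqrt{941 + \frac{i \sqrt{4270}}{15}}\right) = 3177588 - 667 \sqrt{941 + \frac{i \sqrt{4270}}{15}}$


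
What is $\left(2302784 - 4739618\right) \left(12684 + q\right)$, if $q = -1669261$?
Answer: $4036803157218$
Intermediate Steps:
$\left(2302784 - 4739618\right) \left(12684 + q\right) = \left(2302784 - 4739618\right) \left(12684 - 1669261\right) = \left(-2436834\right) \left(-1656577\right) = 4036803157218$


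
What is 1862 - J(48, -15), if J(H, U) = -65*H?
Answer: 4982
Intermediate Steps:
1862 - J(48, -15) = 1862 - (-65)*48 = 1862 - 1*(-3120) = 1862 + 3120 = 4982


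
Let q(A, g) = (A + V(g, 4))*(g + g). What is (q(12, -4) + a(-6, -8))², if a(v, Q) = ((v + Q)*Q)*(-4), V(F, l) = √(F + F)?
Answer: 295424 + 17408*I*√2 ≈ 2.9542e+5 + 24619.0*I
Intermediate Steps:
V(F, l) = √2*√F (V(F, l) = √(2*F) = √2*√F)
a(v, Q) = -4*Q*(Q + v) (a(v, Q) = ((Q + v)*Q)*(-4) = (Q*(Q + v))*(-4) = -4*Q*(Q + v))
q(A, g) = 2*g*(A + √2*√g) (q(A, g) = (A + √2*√g)*(g + g) = (A + √2*√g)*(2*g) = 2*g*(A + √2*√g))
(q(12, -4) + a(-6, -8))² = (2*(-4)*(12 + √2*√(-4)) - 4*(-8)*(-8 - 6))² = (2*(-4)*(12 + √2*(2*I)) - 4*(-8)*(-14))² = (2*(-4)*(12 + 2*I*√2) - 448)² = ((-96 - 16*I*√2) - 448)² = (-544 - 16*I*√2)²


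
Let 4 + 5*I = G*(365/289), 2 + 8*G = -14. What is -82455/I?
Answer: 5180325/82 ≈ 63175.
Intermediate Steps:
G = -2 (G = -1/4 + (1/8)*(-14) = -1/4 - 7/4 = -2)
I = -1886/1445 (I = -4/5 + (-730/289)/5 = -4/5 + (-2*365/289)/5 = -4/5 + (1/5)*(-730/289) = -4/5 - 146/289 = -1886/1445 ≈ -1.3052)
-82455/I = -82455/(-1886/1445) = -82455*(-1445/1886) = 5180325/82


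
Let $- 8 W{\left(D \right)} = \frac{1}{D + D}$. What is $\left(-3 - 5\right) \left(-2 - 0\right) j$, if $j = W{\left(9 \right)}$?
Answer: $- \frac{1}{9} \approx -0.11111$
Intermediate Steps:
$W{\left(D \right)} = - \frac{1}{16 D}$ ($W{\left(D \right)} = - \frac{1}{8 \left(D + D\right)} = - \frac{1}{8 \cdot 2 D} = - \frac{\frac{1}{2} \frac{1}{D}}{8} = - \frac{1}{16 D}$)
$j = - \frac{1}{144}$ ($j = - \frac{1}{16 \cdot 9} = \left(- \frac{1}{16}\right) \frac{1}{9} = - \frac{1}{144} \approx -0.0069444$)
$\left(-3 - 5\right) \left(-2 - 0\right) j = \left(-3 - 5\right) \left(-2 - 0\right) \left(- \frac{1}{144}\right) = - 8 \left(-2 + 0\right) \left(- \frac{1}{144}\right) = \left(-8\right) \left(-2\right) \left(- \frac{1}{144}\right) = 16 \left(- \frac{1}{144}\right) = - \frac{1}{9}$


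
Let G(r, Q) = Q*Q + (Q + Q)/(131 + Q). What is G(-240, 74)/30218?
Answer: 561364/3097345 ≈ 0.18124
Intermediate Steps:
G(r, Q) = Q² + 2*Q/(131 + Q) (G(r, Q) = Q² + (2*Q)/(131 + Q) = Q² + 2*Q/(131 + Q))
G(-240, 74)/30218 = (74*(2 + 74² + 131*74)/(131 + 74))/30218 = (74*(2 + 5476 + 9694)/205)*(1/30218) = (74*(1/205)*15172)*(1/30218) = (1122728/205)*(1/30218) = 561364/3097345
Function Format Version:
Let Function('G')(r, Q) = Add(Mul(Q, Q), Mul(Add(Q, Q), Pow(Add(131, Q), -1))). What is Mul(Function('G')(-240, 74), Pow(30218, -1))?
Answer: Rational(561364, 3097345) ≈ 0.18124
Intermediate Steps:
Function('G')(r, Q) = Add(Pow(Q, 2), Mul(2, Q, Pow(Add(131, Q), -1))) (Function('G')(r, Q) = Add(Pow(Q, 2), Mul(Mul(2, Q), Pow(Add(131, Q), -1))) = Add(Pow(Q, 2), Mul(2, Q, Pow(Add(131, Q), -1))))
Mul(Function('G')(-240, 74), Pow(30218, -1)) = Mul(Mul(74, Pow(Add(131, 74), -1), Add(2, Pow(74, 2), Mul(131, 74))), Pow(30218, -1)) = Mul(Mul(74, Pow(205, -1), Add(2, 5476, 9694)), Rational(1, 30218)) = Mul(Mul(74, Rational(1, 205), 15172), Rational(1, 30218)) = Mul(Rational(1122728, 205), Rational(1, 30218)) = Rational(561364, 3097345)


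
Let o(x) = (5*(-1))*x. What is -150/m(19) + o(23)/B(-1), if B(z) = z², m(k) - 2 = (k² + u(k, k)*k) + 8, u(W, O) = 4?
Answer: -17185/149 ≈ -115.34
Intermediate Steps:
o(x) = -5*x
m(k) = 10 + k² + 4*k (m(k) = 2 + ((k² + 4*k) + 8) = 2 + (8 + k² + 4*k) = 10 + k² + 4*k)
-150/m(19) + o(23)/B(-1) = -150/(10 + 19² + 4*19) + (-5*23)/((-1)²) = -150/(10 + 361 + 76) - 115/1 = -150/447 - 115*1 = -150*1/447 - 115 = -50/149 - 115 = -17185/149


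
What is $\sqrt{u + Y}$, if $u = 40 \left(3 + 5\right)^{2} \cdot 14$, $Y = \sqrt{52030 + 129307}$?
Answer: $\sqrt{35840 + 13 \sqrt{1073}} \approx 190.44$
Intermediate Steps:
$Y = 13 \sqrt{1073}$ ($Y = \sqrt{181337} = 13 \sqrt{1073} \approx 425.84$)
$u = 35840$ ($u = 40 \cdot 8^{2} \cdot 14 = 40 \cdot 64 \cdot 14 = 2560 \cdot 14 = 35840$)
$\sqrt{u + Y} = \sqrt{35840 + 13 \sqrt{1073}}$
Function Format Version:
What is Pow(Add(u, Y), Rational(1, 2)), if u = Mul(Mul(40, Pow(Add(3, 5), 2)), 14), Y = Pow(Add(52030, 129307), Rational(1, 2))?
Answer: Pow(Add(35840, Mul(13, Pow(1073, Rational(1, 2)))), Rational(1, 2)) ≈ 190.44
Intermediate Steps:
Y = Mul(13, Pow(1073, Rational(1, 2))) (Y = Pow(181337, Rational(1, 2)) = Mul(13, Pow(1073, Rational(1, 2))) ≈ 425.84)
u = 35840 (u = Mul(Mul(40, Pow(8, 2)), 14) = Mul(Mul(40, 64), 14) = Mul(2560, 14) = 35840)
Pow(Add(u, Y), Rational(1, 2)) = Pow(Add(35840, Mul(13, Pow(1073, Rational(1, 2)))), Rational(1, 2))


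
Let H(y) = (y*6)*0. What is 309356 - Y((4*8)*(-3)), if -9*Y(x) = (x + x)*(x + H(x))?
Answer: 311404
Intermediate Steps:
H(y) = 0 (H(y) = (6*y)*0 = 0)
Y(x) = -2*x²/9 (Y(x) = -(x + x)*(x + 0)/9 = -2*x*x/9 = -2*x²/9)
309356 - Y((4*8)*(-3)) = 309356 - (-2)*((4*8)*(-3))²/9 = 309356 - (-2)*(32*(-3))²/9 = 309356 - (-2)*(-96)²/9 = 309356 - (-2)*9216/9 = 309356 - 1*(-2048) = 309356 + 2048 = 311404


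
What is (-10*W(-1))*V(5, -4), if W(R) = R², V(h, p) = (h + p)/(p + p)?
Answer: 5/4 ≈ 1.2500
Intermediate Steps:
V(h, p) = (h + p)/(2*p) (V(h, p) = (h + p)/((2*p)) = (h + p)*(1/(2*p)) = (h + p)/(2*p))
(-10*W(-1))*V(5, -4) = (-10*(-1)²)*((½)*(5 - 4)/(-4)) = (-10*1)*((½)*(-¼)*1) = -10*(-⅛) = 5/4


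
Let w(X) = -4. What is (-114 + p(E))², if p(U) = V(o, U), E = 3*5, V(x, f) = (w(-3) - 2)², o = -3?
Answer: 6084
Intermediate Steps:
V(x, f) = 36 (V(x, f) = (-4 - 2)² = (-6)² = 36)
E = 15
p(U) = 36
(-114 + p(E))² = (-114 + 36)² = (-78)² = 6084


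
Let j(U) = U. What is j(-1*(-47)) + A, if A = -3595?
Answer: -3548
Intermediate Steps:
j(-1*(-47)) + A = -1*(-47) - 3595 = 47 - 3595 = -3548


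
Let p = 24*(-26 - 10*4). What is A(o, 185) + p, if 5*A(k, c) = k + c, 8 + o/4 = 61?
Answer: -7523/5 ≈ -1504.6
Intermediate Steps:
o = 212 (o = -32 + 4*61 = -32 + 244 = 212)
p = -1584 (p = 24*(-26 - 40) = 24*(-66) = -1584)
A(k, c) = c/5 + k/5 (A(k, c) = (k + c)/5 = (c + k)/5 = c/5 + k/5)
A(o, 185) + p = ((⅕)*185 + (⅕)*212) - 1584 = (37 + 212/5) - 1584 = 397/5 - 1584 = -7523/5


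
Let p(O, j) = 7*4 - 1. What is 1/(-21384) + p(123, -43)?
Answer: 577367/21384 ≈ 27.000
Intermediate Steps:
p(O, j) = 27 (p(O, j) = 28 - 1 = 27)
1/(-21384) + p(123, -43) = 1/(-21384) + 27 = -1/21384 + 27 = 577367/21384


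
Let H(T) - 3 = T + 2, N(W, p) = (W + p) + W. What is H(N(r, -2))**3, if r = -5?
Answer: -343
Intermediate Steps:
N(W, p) = p + 2*W
H(T) = 5 + T (H(T) = 3 + (T + 2) = 3 + (2 + T) = 5 + T)
H(N(r, -2))**3 = (5 + (-2 + 2*(-5)))**3 = (5 + (-2 - 10))**3 = (5 - 12)**3 = (-7)**3 = -343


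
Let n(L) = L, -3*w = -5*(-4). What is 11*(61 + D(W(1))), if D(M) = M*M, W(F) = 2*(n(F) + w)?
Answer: 18755/9 ≈ 2083.9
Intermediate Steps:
w = -20/3 (w = -(-5)*(-4)/3 = -1/3*20 = -20/3 ≈ -6.6667)
W(F) = -40/3 + 2*F (W(F) = 2*(F - 20/3) = 2*(-20/3 + F) = -40/3 + 2*F)
D(M) = M**2
11*(61 + D(W(1))) = 11*(61 + (-40/3 + 2*1)**2) = 11*(61 + (-40/3 + 2)**2) = 11*(61 + (-34/3)**2) = 11*(61 + 1156/9) = 11*(1705/9) = 18755/9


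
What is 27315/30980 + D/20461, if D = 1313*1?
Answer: 119913791/126776356 ≈ 0.94587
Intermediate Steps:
D = 1313
27315/30980 + D/20461 = 27315/30980 + 1313/20461 = 27315*(1/30980) + 1313*(1/20461) = 5463/6196 + 1313/20461 = 119913791/126776356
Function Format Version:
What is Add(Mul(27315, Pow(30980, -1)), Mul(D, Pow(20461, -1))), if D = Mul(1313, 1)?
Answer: Rational(119913791, 126776356) ≈ 0.94587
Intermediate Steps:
D = 1313
Add(Mul(27315, Pow(30980, -1)), Mul(D, Pow(20461, -1))) = Add(Mul(27315, Pow(30980, -1)), Mul(1313, Pow(20461, -1))) = Add(Mul(27315, Rational(1, 30980)), Mul(1313, Rational(1, 20461))) = Add(Rational(5463, 6196), Rational(1313, 20461)) = Rational(119913791, 126776356)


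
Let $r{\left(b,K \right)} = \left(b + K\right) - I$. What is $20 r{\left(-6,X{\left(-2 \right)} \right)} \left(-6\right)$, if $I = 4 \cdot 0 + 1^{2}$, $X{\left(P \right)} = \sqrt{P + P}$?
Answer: $840 - 240 i \approx 840.0 - 240.0 i$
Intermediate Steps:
$X{\left(P \right)} = \sqrt{2} \sqrt{P}$ ($X{\left(P \right)} = \sqrt{2 P} = \sqrt{2} \sqrt{P}$)
$I = 1$ ($I = 0 + 1 = 1$)
$r{\left(b,K \right)} = -1 + K + b$ ($r{\left(b,K \right)} = \left(b + K\right) - 1 = \left(K + b\right) - 1 = -1 + K + b$)
$20 r{\left(-6,X{\left(-2 \right)} \right)} \left(-6\right) = 20 \left(-1 + \sqrt{2} \sqrt{-2} - 6\right) \left(-6\right) = 20 \left(-1 + \sqrt{2} i \sqrt{2} - 6\right) \left(-6\right) = 20 \left(-1 + 2 i - 6\right) \left(-6\right) = 20 \left(-7 + 2 i\right) \left(-6\right) = \left(-140 + 40 i\right) \left(-6\right) = 840 - 240 i$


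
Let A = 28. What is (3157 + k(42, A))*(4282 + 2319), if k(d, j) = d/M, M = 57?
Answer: 396040197/19 ≈ 2.0844e+7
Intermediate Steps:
k(d, j) = d/57
(3157 + k(42, A))*(4282 + 2319) = (3157 + (1/57)*42)*(4282 + 2319) = (3157 + 14/19)*6601 = (59997/19)*6601 = 396040197/19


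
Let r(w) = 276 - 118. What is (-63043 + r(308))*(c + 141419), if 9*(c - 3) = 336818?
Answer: -101220702160/9 ≈ -1.1247e+10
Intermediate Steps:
c = 336845/9 (c = 3 + (⅑)*336818 = 3 + 336818/9 = 336845/9 ≈ 37427.)
r(w) = 158
(-63043 + r(308))*(c + 141419) = (-63043 + 158)*(336845/9 + 141419) = -62885*1609616/9 = -101220702160/9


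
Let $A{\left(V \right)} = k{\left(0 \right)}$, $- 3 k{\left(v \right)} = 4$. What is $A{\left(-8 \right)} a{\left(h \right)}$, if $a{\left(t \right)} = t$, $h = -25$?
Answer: $\frac{100}{3} \approx 33.333$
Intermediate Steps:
$k{\left(v \right)} = - \frac{4}{3}$ ($k{\left(v \right)} = \left(- \frac{1}{3}\right) 4 = - \frac{4}{3}$)
$A{\left(V \right)} = - \frac{4}{3}$
$A{\left(-8 \right)} a{\left(h \right)} = \left(- \frac{4}{3}\right) \left(-25\right) = \frac{100}{3}$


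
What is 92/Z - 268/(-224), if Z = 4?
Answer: 1355/56 ≈ 24.196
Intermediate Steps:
92/Z - 268/(-224) = 92/4 - 268/(-224) = 92*(¼) - 268*(-1/224) = 23 + 67/56 = 1355/56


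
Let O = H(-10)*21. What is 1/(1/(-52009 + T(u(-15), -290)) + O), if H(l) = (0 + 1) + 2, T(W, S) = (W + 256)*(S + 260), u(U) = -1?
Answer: 59659/3758516 ≈ 0.015873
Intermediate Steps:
T(W, S) = (256 + W)*(260 + S)
H(l) = 3 (H(l) = 1 + 2 = 3)
O = 63 (O = 3*21 = 63)
1/(1/(-52009 + T(u(-15), -290)) + O) = 1/(1/(-52009 + (66560 + 256*(-290) + 260*(-1) - 290*(-1))) + 63) = 1/(1/(-52009 + (66560 - 74240 - 260 + 290)) + 63) = 1/(1/(-52009 - 7650) + 63) = 1/(1/(-59659) + 63) = 1/(-1/59659 + 63) = 1/(3758516/59659) = 59659/3758516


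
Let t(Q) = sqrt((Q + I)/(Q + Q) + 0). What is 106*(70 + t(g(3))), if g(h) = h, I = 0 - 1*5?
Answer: 7420 + 106*I*sqrt(3)/3 ≈ 7420.0 + 61.199*I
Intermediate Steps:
I = -5 (I = 0 - 5 = -5)
t(Q) = sqrt(2)*sqrt((-5 + Q)/Q)/2 (t(Q) = sqrt((Q - 5)/(Q + Q) + 0) = sqrt((-5 + Q)/((2*Q)) + 0) = sqrt((-5 + Q)*(1/(2*Q)) + 0) = sqrt((-5 + Q)/(2*Q) + 0) = sqrt((-5 + Q)/(2*Q)) = sqrt(2)*sqrt((-5 + Q)/Q)/2)
106*(70 + t(g(3))) = 106*(70 + sqrt(2)*sqrt((-5 + 3)/3)/2) = 106*(70 + sqrt(2)*sqrt((1/3)*(-2))/2) = 106*(70 + sqrt(2)*sqrt(-2/3)/2) = 106*(70 + sqrt(2)*(I*sqrt(6)/3)/2) = 106*(70 + I*sqrt(3)/3) = 7420 + 106*I*sqrt(3)/3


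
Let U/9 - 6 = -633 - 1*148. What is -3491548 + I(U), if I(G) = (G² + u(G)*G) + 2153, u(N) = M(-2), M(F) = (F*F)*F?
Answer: 45217030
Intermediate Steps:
M(F) = F³ (M(F) = F²*F = F³)
u(N) = -8 (u(N) = (-2)³ = -8)
U = -6975 (U = 54 + 9*(-633 - 1*148) = 54 + 9*(-633 - 148) = 54 + 9*(-781) = 54 - 7029 = -6975)
I(G) = 2153 + G² - 8*G (I(G) = (G² - 8*G) + 2153 = 2153 + G² - 8*G)
-3491548 + I(U) = -3491548 + (2153 + (-6975)² - 8*(-6975)) = -3491548 + (2153 + 48650625 + 55800) = -3491548 + 48708578 = 45217030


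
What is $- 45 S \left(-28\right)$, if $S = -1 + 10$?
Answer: $11340$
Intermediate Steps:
$S = 9$
$- 45 S \left(-28\right) = \left(-45\right) 9 \left(-28\right) = \left(-405\right) \left(-28\right) = 11340$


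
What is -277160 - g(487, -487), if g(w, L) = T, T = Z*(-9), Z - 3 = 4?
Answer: -277097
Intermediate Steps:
Z = 7 (Z = 3 + 4 = 7)
T = -63 (T = 7*(-9) = -63)
g(w, L) = -63
-277160 - g(487, -487) = -277160 - 1*(-63) = -277160 + 63 = -277097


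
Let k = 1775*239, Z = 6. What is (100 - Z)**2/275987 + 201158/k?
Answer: 59265445046/117080585075 ≈ 0.50619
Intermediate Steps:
k = 424225
(100 - Z)**2/275987 + 201158/k = (100 - 1*6)**2/275987 + 201158/424225 = (100 - 6)**2*(1/275987) + 201158*(1/424225) = 94**2*(1/275987) + 201158/424225 = 8836*(1/275987) + 201158/424225 = 8836/275987 + 201158/424225 = 59265445046/117080585075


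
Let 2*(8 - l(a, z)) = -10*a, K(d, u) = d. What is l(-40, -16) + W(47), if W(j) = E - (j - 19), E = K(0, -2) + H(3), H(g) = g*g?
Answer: -211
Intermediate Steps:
H(g) = g²
l(a, z) = 8 + 5*a (l(a, z) = 8 - (-5)*a = 8 + 5*a)
E = 9 (E = 0 + 3² = 0 + 9 = 9)
W(j) = 28 - j (W(j) = 9 - (j - 19) = 9 - (-19 + j) = 9 + (19 - j) = 28 - j)
l(-40, -16) + W(47) = (8 + 5*(-40)) + (28 - 1*47) = (8 - 200) + (28 - 47) = -192 - 19 = -211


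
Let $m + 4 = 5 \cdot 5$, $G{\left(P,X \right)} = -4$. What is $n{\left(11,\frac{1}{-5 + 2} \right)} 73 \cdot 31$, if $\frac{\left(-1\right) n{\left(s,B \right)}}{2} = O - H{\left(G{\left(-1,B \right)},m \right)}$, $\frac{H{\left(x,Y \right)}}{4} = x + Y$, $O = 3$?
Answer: $294190$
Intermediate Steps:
$m = 21$ ($m = -4 + 5 \cdot 5 = -4 + 25 = 21$)
$H{\left(x,Y \right)} = 4 Y + 4 x$ ($H{\left(x,Y \right)} = 4 \left(x + Y\right) = 4 \left(Y + x\right) = 4 Y + 4 x$)
$n{\left(s,B \right)} = 130$ ($n{\left(s,B \right)} = - 2 \left(3 - \left(4 \cdot 21 + 4 \left(-4\right)\right)\right) = - 2 \left(3 - \left(84 - 16\right)\right) = - 2 \left(3 - 68\right) = \left(-2\right) \left(-65\right) = 130$)
$n{\left(11,\frac{1}{-5 + 2} \right)} 73 \cdot 31 = 130 \cdot 73 \cdot 31 = 9490 \cdot 31 = 294190$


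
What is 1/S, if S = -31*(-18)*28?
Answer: 1/15624 ≈ 6.4004e-5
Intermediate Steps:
S = 15624 (S = 558*28 = 15624)
1/S = 1/15624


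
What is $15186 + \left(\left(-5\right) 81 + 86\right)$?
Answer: $14867$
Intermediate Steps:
$15186 + \left(\left(-5\right) 81 + 86\right) = 15186 + \left(-405 + 86\right) = 15186 - 319 = 14867$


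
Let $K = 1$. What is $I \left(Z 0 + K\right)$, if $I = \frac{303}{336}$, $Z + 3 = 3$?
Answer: $\frac{101}{112} \approx 0.90179$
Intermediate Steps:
$Z = 0$ ($Z = -3 + 3 = 0$)
$I = \frac{101}{112}$ ($I = 303 \cdot \frac{1}{336} = \frac{101}{112} \approx 0.90179$)
$I \left(Z 0 + K\right) = \frac{101 \left(0 \cdot 0 + 1\right)}{112} = \frac{101 \left(0 + 1\right)}{112} = \frac{101}{112} \cdot 1 = \frac{101}{112}$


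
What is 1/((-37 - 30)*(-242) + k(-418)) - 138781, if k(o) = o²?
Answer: -26498566577/190938 ≈ -1.3878e+5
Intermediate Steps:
1/((-37 - 30)*(-242) + k(-418)) - 138781 = 1/((-37 - 30)*(-242) + (-418)²) - 138781 = 1/(-67*(-242) + 174724) - 138781 = 1/(16214 + 174724) - 138781 = 1/190938 - 138781 = -26498566577/190938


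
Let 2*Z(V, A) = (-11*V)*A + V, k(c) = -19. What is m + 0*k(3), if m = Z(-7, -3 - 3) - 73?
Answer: -615/2 ≈ -307.50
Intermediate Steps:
Z(V, A) = V/2 - 11*A*V/2 (Z(V, A) = ((-11*V)*A + V)/2 = (-11*A*V + V)/2 = (V - 11*A*V)/2 = V/2 - 11*A*V/2)
m = -615/2 (m = (½)*(-7)*(1 - 11*(-3 - 3)) - 73 = (½)*(-7)*(1 - 11*(-6)) - 73 = (½)*(-7)*(1 + 66) - 73 = (½)*(-7)*67 - 73 = -469/2 - 73 = -615/2 ≈ -307.50)
m + 0*k(3) = -615/2 + 0*(-19) = -615/2 + 0 = -615/2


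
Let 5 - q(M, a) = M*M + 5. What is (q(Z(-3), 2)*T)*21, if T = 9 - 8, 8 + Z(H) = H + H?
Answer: -4116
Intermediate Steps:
Z(H) = -8 + 2*H (Z(H) = -8 + (H + H) = -8 + 2*H)
q(M, a) = -M**2 (q(M, a) = 5 - (M*M + 5) = 5 - (M**2 + 5) = 5 - (5 + M**2) = 5 + (-5 - M**2) = -M**2)
T = 1
(q(Z(-3), 2)*T)*21 = (-(-8 + 2*(-3))**2*1)*21 = (-(-8 - 6)**2*1)*21 = (-1*(-14)**2*1)*21 = (-1*196*1)*21 = -196*1*21 = -196*21 = -4116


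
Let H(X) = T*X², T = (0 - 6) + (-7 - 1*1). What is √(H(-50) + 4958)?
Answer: 3*I*√3338 ≈ 173.33*I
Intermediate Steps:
T = -14 (T = -6 + (-7 - 1) = -6 - 8 = -14)
H(X) = -14*X²
√(H(-50) + 4958) = √(-14*(-50)² + 4958) = √(-14*2500 + 4958) = √(-35000 + 4958) = √(-30042) = 3*I*√3338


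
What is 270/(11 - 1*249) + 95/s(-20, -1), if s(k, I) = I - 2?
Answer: -11710/357 ≈ -32.801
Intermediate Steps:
s(k, I) = -2 + I
270/(11 - 1*249) + 95/s(-20, -1) = 270/(11 - 1*249) + 95/(-2 - 1) = 270/(11 - 249) + 95/(-3) = 270/(-238) + 95*(-1/3) = 270*(-1/238) - 95/3 = -135/119 - 95/3 = -11710/357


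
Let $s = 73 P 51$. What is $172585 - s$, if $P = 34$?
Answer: $46003$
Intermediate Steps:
$s = 126582$ ($s = 73 \cdot 34 \cdot 51 = 2482 \cdot 51 = 126582$)
$172585 - s = 172585 - 126582 = 46003$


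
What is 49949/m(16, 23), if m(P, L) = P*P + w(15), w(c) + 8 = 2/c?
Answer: 749235/3722 ≈ 201.30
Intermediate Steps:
w(c) = -8 + 2/c
m(P, L) = -118/15 + P² (m(P, L) = P*P + (-8 + 2/15) = P² + (-8 + 2*(1/15)) = P² + (-8 + 2/15) = P² - 118/15 = -118/15 + P²)
49949/m(16, 23) = 49949/(-118/15 + 16²) = 49949/(-118/15 + 256) = 49949/(3722/15) = 49949*(15/3722) = 749235/3722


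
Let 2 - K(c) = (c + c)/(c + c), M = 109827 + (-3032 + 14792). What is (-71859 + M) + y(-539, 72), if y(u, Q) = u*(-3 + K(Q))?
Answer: 50806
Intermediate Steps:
M = 121587 (M = 109827 + 11760 = 121587)
K(c) = 1 (K(c) = 2 - (c + c)/(c + c) = 2 - 2*c/(2*c) = 2 - 2*c*1/(2*c) = 2 - 1*1 = 2 - 1 = 1)
y(u, Q) = -2*u (y(u, Q) = u*(-3 + 1) = u*(-2) = -2*u)
(-71859 + M) + y(-539, 72) = (-71859 + 121587) - 2*(-539) = 49728 + 1078 = 50806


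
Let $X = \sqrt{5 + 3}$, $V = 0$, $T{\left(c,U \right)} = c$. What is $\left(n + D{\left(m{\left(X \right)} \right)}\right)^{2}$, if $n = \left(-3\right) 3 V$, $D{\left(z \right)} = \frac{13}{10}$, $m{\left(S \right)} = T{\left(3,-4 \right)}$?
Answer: $\frac{169}{100} \approx 1.69$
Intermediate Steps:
$X = 2 \sqrt{2}$ ($X = \sqrt{8} = 2 \sqrt{2} \approx 2.8284$)
$m{\left(S \right)} = 3$
$D{\left(z \right)} = \frac{13}{10}$ ($D{\left(z \right)} = 13 \cdot \frac{1}{10} = \frac{13}{10}$)
$n = 0$ ($n = \left(-3\right) 3 \cdot 0 = \left(-9\right) 0 = 0$)
$\left(n + D{\left(m{\left(X \right)} \right)}\right)^{2} = \left(0 + \frac{13}{10}\right)^{2} = \left(\frac{13}{10}\right)^{2} = \frac{169}{100}$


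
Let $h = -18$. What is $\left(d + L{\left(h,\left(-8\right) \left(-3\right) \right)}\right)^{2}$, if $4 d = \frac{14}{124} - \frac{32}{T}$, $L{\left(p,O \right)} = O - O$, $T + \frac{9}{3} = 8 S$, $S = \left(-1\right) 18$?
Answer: $\frac{9078169}{1329039936} \approx 0.0068306$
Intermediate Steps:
$S = -18$
$T = -147$ ($T = -3 + 8 \left(-18\right) = -3 - 144 = -147$)
$L{\left(p,O \right)} = 0$
$d = \frac{3013}{36456}$ ($d = \frac{\frac{14}{124} - \frac{32}{-147}}{4} = \frac{14 \cdot \frac{1}{124} - - \frac{32}{147}}{4} = \frac{\frac{7}{62} + \frac{32}{147}}{4} = \frac{1}{4} \cdot \frac{3013}{9114} = \frac{3013}{36456} \approx 0.082648$)
$\left(d + L{\left(h,\left(-8\right) \left(-3\right) \right)}\right)^{2} = \left(\frac{3013}{36456} + 0\right)^{2} = \left(\frac{3013}{36456}\right)^{2} = \frac{9078169}{1329039936}$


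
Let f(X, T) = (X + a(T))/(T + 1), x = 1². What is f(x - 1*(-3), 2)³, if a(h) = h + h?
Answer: 512/27 ≈ 18.963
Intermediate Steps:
x = 1
a(h) = 2*h
f(X, T) = (X + 2*T)/(1 + T) (f(X, T) = (X + 2*T)/(T + 1) = (X + 2*T)/(1 + T))
f(x - 1*(-3), 2)³ = (((1 - 1*(-3)) + 2*2)/(1 + 2))³ = (((1 + 3) + 4)/3)³ = ((4 + 4)/3)³ = ((⅓)*8)³ = (8/3)³ = 512/27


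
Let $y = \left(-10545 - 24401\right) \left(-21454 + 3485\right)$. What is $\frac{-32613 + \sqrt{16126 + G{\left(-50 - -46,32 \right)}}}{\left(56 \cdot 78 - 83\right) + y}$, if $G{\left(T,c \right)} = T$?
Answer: $- \frac{32613}{627948959} + \frac{\sqrt{16122}}{627948959} \approx -5.1734 \cdot 10^{-5}$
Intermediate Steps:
$y = 627944674$ ($y = \left(-34946\right) \left(-17969\right) = 627944674$)
$\frac{-32613 + \sqrt{16126 + G{\left(-50 - -46,32 \right)}}}{\left(56 \cdot 78 - 83\right) + y} = \frac{-32613 + \sqrt{16126 - 4}}{\left(56 \cdot 78 - 83\right) + 627944674} = \frac{-32613 + \sqrt{16126 + \left(-50 + 46\right)}}{\left(4368 - 83\right) + 627944674} = \frac{-32613 + \sqrt{16126 - 4}}{4285 + 627944674} = \frac{-32613 + \sqrt{16122}}{627948959} = \left(-32613 + \sqrt{16122}\right) \frac{1}{627948959} = - \frac{32613}{627948959} + \frac{\sqrt{16122}}{627948959}$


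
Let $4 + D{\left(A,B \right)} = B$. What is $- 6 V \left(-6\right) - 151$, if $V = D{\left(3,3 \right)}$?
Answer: $-187$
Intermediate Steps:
$D{\left(A,B \right)} = -4 + B$
$V = -1$ ($V = -4 + 3 = -1$)
$- 6 V \left(-6\right) - 151 = \left(-6\right) \left(-1\right) \left(-6\right) - 151 = 6 \left(-6\right) - 151 = -36 - 151 = -187$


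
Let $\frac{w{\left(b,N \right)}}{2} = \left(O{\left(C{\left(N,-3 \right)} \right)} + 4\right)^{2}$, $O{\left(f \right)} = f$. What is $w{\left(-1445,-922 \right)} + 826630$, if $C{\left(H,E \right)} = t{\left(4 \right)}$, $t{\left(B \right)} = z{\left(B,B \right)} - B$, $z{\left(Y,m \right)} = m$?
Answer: $826662$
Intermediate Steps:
$t{\left(B \right)} = 0$ ($t{\left(B \right)} = B - B = 0$)
$C{\left(H,E \right)} = 0$
$w{\left(b,N \right)} = 32$ ($w{\left(b,N \right)} = 2 \left(0 + 4\right)^{2} = 2 \cdot 4^{2} = 2 \cdot 16 = 32$)
$w{\left(-1445,-922 \right)} + 826630 = 32 + 826630 = 826662$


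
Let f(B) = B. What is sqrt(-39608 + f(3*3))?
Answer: I*sqrt(39599) ≈ 198.99*I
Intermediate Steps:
sqrt(-39608 + f(3*3)) = sqrt(-39608 + 3*3) = sqrt(-39608 + 9) = sqrt(-39599) = I*sqrt(39599)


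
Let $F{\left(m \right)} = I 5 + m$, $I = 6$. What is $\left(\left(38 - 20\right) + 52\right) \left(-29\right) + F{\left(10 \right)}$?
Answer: $-1990$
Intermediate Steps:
$F{\left(m \right)} = 30 + m$ ($F{\left(m \right)} = 6 \cdot 5 + m = 30 + m$)
$\left(\left(38 - 20\right) + 52\right) \left(-29\right) + F{\left(10 \right)} = \left(\left(38 - 20\right) + 52\right) \left(-29\right) + \left(30 + 10\right) = \left(18 + 52\right) \left(-29\right) + 40 = 70 \left(-29\right) + 40 = -2030 + 40 = -1990$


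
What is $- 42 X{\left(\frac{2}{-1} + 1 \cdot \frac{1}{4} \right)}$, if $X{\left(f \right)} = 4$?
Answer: $-168$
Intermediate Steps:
$- 42 X{\left(\frac{2}{-1} + 1 \cdot \frac{1}{4} \right)} = \left(-42\right) 4 = -168$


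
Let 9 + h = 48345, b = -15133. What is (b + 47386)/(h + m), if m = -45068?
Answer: 32253/3268 ≈ 9.8693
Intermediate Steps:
h = 48336 (h = -9 + 48345 = 48336)
(b + 47386)/(h + m) = (-15133 + 47386)/(48336 - 45068) = 32253/3268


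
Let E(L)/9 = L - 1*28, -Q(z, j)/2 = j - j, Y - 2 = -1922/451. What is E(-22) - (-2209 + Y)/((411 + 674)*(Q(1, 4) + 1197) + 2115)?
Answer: -264008539721/586687860 ≈ -450.00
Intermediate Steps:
Y = -1020/451 (Y = 2 - 1922/451 = -1020/451 ≈ -2.2616)
Q(z, j) = 0 (Q(z, j) = -2*(j - j) = -2*0 = 0)
E(L) = -252 + 9*L (E(L) = 9*(L - 1*28) = 9*(L - 28) = 9*(-28 + L) = -252 + 9*L)
E(-22) - (-2209 + Y)/((411 + 674)*(Q(1, 4) + 1197) + 2115) = (-252 + 9*(-22)) - (-2209 - 1020/451)/((411 + 674)*(0 + 1197) + 2115) = (-252 - 198) - (-997279)/(451*(1085*1197 + 2115)) = -450 - (-997279)/(451*(1298745 + 2115)) = -450 - (-997279)/(451*1300860) = -450 - 1*(-997279/586687860) = -450 + 997279/586687860 = -264008539721/586687860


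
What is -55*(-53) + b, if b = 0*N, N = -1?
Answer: 2915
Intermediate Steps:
b = 0 (b = 0*(-1) = 0)
-55*(-53) + b = -55*(-53) + 0 = 2915 + 0 = 2915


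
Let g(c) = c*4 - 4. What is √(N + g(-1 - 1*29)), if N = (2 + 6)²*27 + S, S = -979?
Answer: 25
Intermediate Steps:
g(c) = -4 + 4*c (g(c) = 4*c - 4 = -4 + 4*c)
N = 749 (N = (2 + 6)²*27 - 979 = 8²*27 - 979 = 64*27 - 979 = 1728 - 979 = 749)
√(N + g(-1 - 1*29)) = √(749 + (-4 + 4*(-1 - 1*29))) = √(749 + (-4 + 4*(-1 - 29))) = √(749 + (-4 + 4*(-30))) = √(749 + (-4 - 120)) = √(749 - 124) = √625 = 25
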